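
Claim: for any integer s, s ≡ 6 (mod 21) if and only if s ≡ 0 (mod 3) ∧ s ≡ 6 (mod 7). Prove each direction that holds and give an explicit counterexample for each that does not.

Both directions hold.

Converse. If s ≡ 0 (mod 3) and s ≡ 6 (mod 7), then by the Chinese remainder theorem s ≡ 6 (mod 21). This is exactly s ≡ 6 (mod 21).

Forward direction. Suppose s ≡ 6 (mod 21); write s = 21j + 6. Since 3 ∣ 21, reducing mod 3 gives s ≡ 6 ≡ 0 (mod 3); since 7 ∣ 21, reducing mod 7 gives s ≡ 6 (mod 7).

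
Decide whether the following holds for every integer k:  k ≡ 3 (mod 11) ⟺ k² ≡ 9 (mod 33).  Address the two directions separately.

(→) This fails: take k = 14. Then 14 ≡ 3 (mod 11), but 14² = 196 ≡ 31 (mod 33), not 9.

(←) This fails: take k = 30. Then 30² = 900 ≡ 9 (mod 33), yet 30 ≡ 8 (mod 11), not 3.

Neither implication holds.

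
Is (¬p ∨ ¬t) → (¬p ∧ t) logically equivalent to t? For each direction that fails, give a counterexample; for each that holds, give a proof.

Both directions hold.

Forward direction. Assume the antecedent. If p is true, the antecedent forces (p = T, t = T), and t holds there. If p is false, the antecedent forces (p = F, t = T), and t holds there. Either way t holds.

Converse. Assume the antecedent. If p is true, the antecedent forces (p = T, t = T), and (¬p ∨ ¬t) → (¬p ∧ t) holds there. If p is false, the antecedent forces (p = F, t = T), and (¬p ∨ ¬t) → (¬p ∧ t) holds there. Either way (¬p ∨ ¬t) → (¬p ∧ t) holds.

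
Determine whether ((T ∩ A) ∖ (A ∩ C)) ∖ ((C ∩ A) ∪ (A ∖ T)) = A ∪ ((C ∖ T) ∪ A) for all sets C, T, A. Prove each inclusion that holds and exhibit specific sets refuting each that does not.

The sets are not equal: only the forward inclusion holds.

(⊆) Let x ∈ ((T ∩ A) ∖ (A ∩ C)) ∖ ((C ∩ A) ∪ (A ∖ T)). Then x ∈ T ∩ A and x ∉ C, from which x ∈ A ∪ ((C ∖ T) ∪ A).

(⊇) This inclusion fails. Take C = {1}, T = ∅, A = ∅; then 1 ∈ A ∪ ((C ∖ T) ∪ A) but 1 ∉ ((T ∩ A) ∖ (A ∩ C)) ∖ ((C ∩ A) ∪ (A ∖ T)).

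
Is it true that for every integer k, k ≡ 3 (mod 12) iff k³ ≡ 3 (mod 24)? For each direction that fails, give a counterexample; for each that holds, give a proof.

Not equivalent: only (⇐) holds.

(→) This fails: take k = 15. Then 15 ≡ 3 (mod 12), but 15³ = 3375 ≡ 15 (mod 24), not 3.

(←) Conversely, the residues r modulo 24 with r³ ≡ 3 (mod 24) are exactly {3}, and each is ≡ 3 (mod 12).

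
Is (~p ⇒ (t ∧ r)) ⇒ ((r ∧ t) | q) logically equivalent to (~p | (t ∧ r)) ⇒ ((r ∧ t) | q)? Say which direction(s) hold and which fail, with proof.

(→) This fails. Under q = F, r = F, p = F, t = F, the left side is true but the right side is false.

(←) This fails. Under q = F, r = F, p = T, t = F, the left side is false but the right side is true.

Neither implication holds.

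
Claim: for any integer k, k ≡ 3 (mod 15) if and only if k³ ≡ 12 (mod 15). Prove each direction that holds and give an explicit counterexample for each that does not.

Forward direction. Suppose k ≡ 3 (mod 15). Write k = 15j + 3. Then (15j + 3)³ = 3375j³ + 2025j² + 405j + 27 = 15(225j³ + 135j² + 27j + 1) + 12, so k³ ≡ 12 (mod 15).

Converse. Suppose k³ ≡ 12 (mod 15). The only residue r in {0, …, 14} with r³ ≡ 12 (mod 15) is r = 3, so k ≡ 3 (mod 15).

Both directions hold; the statement is true.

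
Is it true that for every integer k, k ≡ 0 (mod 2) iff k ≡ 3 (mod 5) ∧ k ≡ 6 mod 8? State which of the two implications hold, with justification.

Not equivalent: only (⇐) holds.

(→) This fails: k = 0 gives 0 ≡ 0 (mod 2) but 0 ≡ 0 (mod 5), so the conjunction on the right does not hold.

(←) Conversely, if k ≡ 3 (mod 5) and k ≡ 6 (mod 8), then by the Chinese remainder theorem k ≡ 38 (mod 40). Since 38 ≡ 0 (mod 2) and 2 ∣ 40, we get k ≡ 0 (mod 2).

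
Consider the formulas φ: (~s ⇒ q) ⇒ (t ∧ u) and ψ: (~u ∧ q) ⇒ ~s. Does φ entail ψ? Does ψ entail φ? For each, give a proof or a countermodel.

[⇒] Assume the antecedent. If q is true, the antecedent forces (q = T, u = T, t = T, s = F) or (q = T, u = T, t = T, s = T), and (~u ∧ q) ⇒ ~s holds there. If q is false, (~u ∧ q) ⇒ ~s reduces to true regardless of the other variables. Either way (~u ∧ q) ⇒ ~s holds.

[⇐] This fails. Under q = T, u = F, t = F, s = F, the left side is false but the right side is true.

Not equivalent: only (⇒) holds.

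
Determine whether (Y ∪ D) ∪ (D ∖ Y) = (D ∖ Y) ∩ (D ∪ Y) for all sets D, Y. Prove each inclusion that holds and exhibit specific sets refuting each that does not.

Only the reverse inclusion holds.

(⊆) This inclusion fails. Take D = ∅, Y = {1}; then 1 ∈ (Y ∪ D) ∪ (D ∖ Y) but 1 ∉ (D ∖ Y) ∩ (D ∪ Y).

(⊇) Let x ∈ (D ∖ Y) ∩ (D ∪ Y). Then x ∈ D and x ∉ Y, from which x ∈ (Y ∪ D) ∪ (D ∖ Y).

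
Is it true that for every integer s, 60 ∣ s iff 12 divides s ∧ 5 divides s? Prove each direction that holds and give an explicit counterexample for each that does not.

Equivalent; both directions hold.

(→) If 60 ∣ s, write s = 60q. Since 60 = 5·12, s = 12·(5q), so 12 ∣ s; and since 60 = 12·5, s = 5·(12q), so 5 ∣ s.

(←) Suppose 12 ∣ s and 5 ∣ s. Any common multiple of 12 and 5 is a multiple of their lcm; here gcd(12, 5) = 1, so lcm(12, 5) = 12·5 = 60, so 60 ∣ s.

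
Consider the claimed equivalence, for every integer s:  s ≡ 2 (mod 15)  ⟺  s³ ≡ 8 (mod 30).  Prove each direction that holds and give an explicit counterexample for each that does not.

(⇒) fails; (⇐) holds.

(⟹) This fails: take s = 17. Then 17 ≡ 2 (mod 15), but 17³ = 4913 ≡ 23 (mod 30), not 8.

(⟸) Conversely, the residues r modulo 30 with r³ ≡ 8 (mod 30) are exactly {2}, and each is ≡ 2 (mod 15).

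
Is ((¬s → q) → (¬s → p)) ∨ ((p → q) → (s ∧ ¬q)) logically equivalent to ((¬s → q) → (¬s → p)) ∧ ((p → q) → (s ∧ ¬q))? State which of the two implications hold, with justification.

Only the reverse direction holds.

(⟸) Assume the antecedent. If q is true, the antecedent cannot hold. If q is false, the consequent reduces to true regardless of the other variables. Either way the consequent holds.

(⟹) This fails. Under q = F, p = F, s = F, the left side is true but the right side is false.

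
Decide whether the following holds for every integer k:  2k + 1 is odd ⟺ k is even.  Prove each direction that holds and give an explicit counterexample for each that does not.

(⟹) This fails: take k = 1. Then 2k + 1 = 3, which is odd, yet k = 1 is odd, not even.

(⟸) Suppose k is even. Since 2 is even, 2k is even for every k, so 2k + 1 has the same parity as 1, which is odd. Hence 2k + 1 is odd.

Not equivalent: only (⇐) holds.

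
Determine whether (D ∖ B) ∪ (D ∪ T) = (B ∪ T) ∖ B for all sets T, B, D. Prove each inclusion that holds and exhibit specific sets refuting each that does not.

The sets are not equal: only the reverse inclusion holds.

(⟹) This inclusion fails. Take T = {1}, B = {1}, D = ∅; then 1 ∈ (D ∖ B) ∪ (D ∪ T) but 1 ∉ (B ∪ T) ∖ B.

(⟸) Let x ∈ (B ∪ T) ∖ B. Then either x ∈ T and x ∉ B, D; or x ∈ T ∩ D and x ∉ B. In each case x ∈ (D ∖ B) ∪ (D ∪ T), so (B ∪ T) ∖ B ⊆ (D ∖ B) ∪ (D ∪ T).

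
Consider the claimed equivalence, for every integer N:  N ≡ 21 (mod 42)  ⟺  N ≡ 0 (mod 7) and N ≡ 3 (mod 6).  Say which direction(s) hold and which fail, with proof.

Both directions hold; the statement is true.

(⟸) If N ≡ 0 (mod 7) and N ≡ 3 (mod 6), then by the Chinese remainder theorem N ≡ 21 (mod 42). This is exactly N ≡ 21 (mod 42).

(⟹) Suppose N ≡ 21 (mod 42); write N = 42j + 21. Since 7 ∣ 42, reducing mod 7 gives N ≡ 21 ≡ 0 (mod 7); since 6 ∣ 42, reducing mod 6 gives N ≡ 21 ≡ 3 (mod 6).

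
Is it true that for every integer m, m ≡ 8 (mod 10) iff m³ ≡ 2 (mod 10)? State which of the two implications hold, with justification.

Both directions hold.

(⟸) Suppose m³ ≡ 2 (mod 10). The only residue r in {0, …, 9} with r³ ≡ 2 (mod 10) is r = 8, so m ≡ 8 (mod 10).

(⟹) Suppose m ≡ 8 (mod 10). Write m = 10j + 8. Then (10j + 8)³ = 1000j³ + 2400j² + 1920j + 512 = 10(100j³ + 240j² + 192j + 51) + 2, so m³ ≡ 2 (mod 10).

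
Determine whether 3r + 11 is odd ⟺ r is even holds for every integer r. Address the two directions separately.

(⇒) Suppose 3r + 11 is odd. Since 3 is odd, 3r and r have the same parity, so 3r + 11 ≡ r + 11 (mod 2). As 11 is odd, 3r + 11 is odd exactly when r is even. Thus r is even.

(⇐) Conversely, suppose r is even; write r = 2j. Then 3r + 11 = 3·(2j) + 11 = 2·3j + 11, which is odd.

Equivalent; both directions hold.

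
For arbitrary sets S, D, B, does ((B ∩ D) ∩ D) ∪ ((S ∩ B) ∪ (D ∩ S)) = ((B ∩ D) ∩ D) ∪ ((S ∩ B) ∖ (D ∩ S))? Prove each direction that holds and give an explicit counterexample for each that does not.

(⊆) fails; (⊇) holds.

(⟹) This inclusion fails. Take S = {1}, D = {1}, B = ∅; then 1 ∈ ((B ∩ D) ∩ D) ∪ ((S ∩ B) ∪ (D ∩ S)) but 1 ∉ ((B ∩ D) ∩ D) ∪ ((S ∩ B) ∖ (D ∩ S)).

(⟸) Let x ∈ ((B ∩ D) ∩ D) ∪ ((S ∩ B) ∖ (D ∩ S)). Then either x ∈ S ∩ B and x ∉ D; or x ∈ D ∩ B and x ∉ S; or x ∈ S ∩ D ∩ B. In each case x ∈ ((B ∩ D) ∩ D) ∪ ((S ∩ B) ∪ (D ∩ S)), so ((B ∩ D) ∩ D) ∪ ((S ∩ B) ∖ (D ∩ S)) ⊆ ((B ∩ D) ∩ D) ∪ ((S ∩ B) ∪ (D ∩ S)).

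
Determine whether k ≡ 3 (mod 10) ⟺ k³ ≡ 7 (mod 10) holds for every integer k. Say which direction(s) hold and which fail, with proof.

Equivalent; both directions hold.

(⇒) Suppose k ≡ 3 (mod 10). Write k = 10j + 3. Then (10j + 3)³ = 1000j³ + 900j² + 270j + 27 = 10(100j³ + 90j² + 27j + 2) + 7, so k³ ≡ 7 (mod 10).

(⇐) Conversely, suppose k³ ≡ 7 (mod 10). The only residue r in {0, …, 9} with r³ ≡ 7 (mod 10) is r = 3, so k ≡ 3 (mod 10).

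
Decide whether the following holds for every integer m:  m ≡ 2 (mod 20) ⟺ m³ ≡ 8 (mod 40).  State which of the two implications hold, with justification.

Only the forward direction holds.

(→) Suppose m ≡ 2 (mod 20). Working modulo 40, m ∈ {2, 22}; for each such r, r³ ≡ 8 (mod 40).

(←) This fails: take m = 12. Then 12³ = 1728 ≡ 8 (mod 40), yet 12 ≡ 12 (mod 20), not 2.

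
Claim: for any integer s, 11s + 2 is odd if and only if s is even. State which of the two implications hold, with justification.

Neither direction holds.

[⇒] This fails: s = 1 gives 11s + 2 = 13, which is odd, but 1 is odd, not even.

[⇐] This also fails: s = 2 is even, but 11s + 2 = 24 is even, not odd.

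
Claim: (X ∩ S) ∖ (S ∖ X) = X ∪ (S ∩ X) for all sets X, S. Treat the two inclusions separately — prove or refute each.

(⟹) Let x ∈ (X ∩ S) ∖ (S ∖ X). Then x ∈ X ∩ S, from which x ∈ X ∪ (S ∩ X).

(⟸) This inclusion fails. Take X = {1}, S = ∅; then 1 ∈ X ∪ (S ∩ X) but 1 ∉ (X ∩ S) ∖ (S ∖ X).

(⊆) holds; (⊇) fails.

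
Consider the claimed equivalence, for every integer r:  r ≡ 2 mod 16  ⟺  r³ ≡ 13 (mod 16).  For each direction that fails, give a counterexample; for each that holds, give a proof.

Forward direction. This fails: take r = 2. Then 2 ≡ 2 (mod 16), but 2³ = 8 ≡ 8 (mod 16), not 13.

Converse. This fails: take r = 5. Then 5³ = 125 ≡ 13 (mod 16), yet 5 ≡ 5 (mod 16), not 2.

Neither implication holds.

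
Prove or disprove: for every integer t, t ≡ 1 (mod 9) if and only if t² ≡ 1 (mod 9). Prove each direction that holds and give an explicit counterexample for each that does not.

The forward direction holds; the converse fails.

(⟹) Suppose t ≡ 1 (mod 9). Write t = 9j + 1. Then (9j + 1)² = 81j² + 18j + 1 = 9(9j² + 2j) + 1, so t² ≡ 1 (mod 9).

(⟸) This fails: take t = 8. Then 8² = 64 ≡ 1 (mod 9), yet 8 ≡ 8 (mod 9), not 1.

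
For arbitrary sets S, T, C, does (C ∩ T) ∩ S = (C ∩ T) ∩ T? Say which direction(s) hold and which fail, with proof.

(⊆) Let x ∈ (C ∩ T) ∩ S. Then x ∈ S ∩ T ∩ C, from which x ∈ (C ∩ T) ∩ T.

(⊇) This inclusion fails. Take S = ∅, T = {1}, C = {1}; then 1 ∈ (C ∩ T) ∩ T but 1 ∉ (C ∩ T) ∩ S.

(⊆) holds; (⊇) fails.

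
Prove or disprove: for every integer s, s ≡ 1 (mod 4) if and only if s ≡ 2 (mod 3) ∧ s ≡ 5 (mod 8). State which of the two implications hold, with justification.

(⇒) fails; (⇐) holds.

(→) This fails: s = 1 gives 1 ≡ 1 (mod 4) but 1 ≡ 1 (mod 3), so the conjunction on the right does not hold.

(←) Conversely, if s ≡ 2 (mod 3) and s ≡ 5 (mod 8), then by the Chinese remainder theorem s ≡ 5 (mod 24). Since 5 ≡ 1 (mod 4) and 4 ∣ 24, we get s ≡ 1 (mod 4).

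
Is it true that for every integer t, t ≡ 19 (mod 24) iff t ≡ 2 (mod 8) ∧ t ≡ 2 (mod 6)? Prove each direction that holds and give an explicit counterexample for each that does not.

(⇒) This fails: t = 19 gives 19 ≡ 19 (mod 24) but 19 ≡ 3 (mod 8), so the conjunction on the right does not hold.

(⇐) This fails: t = 2 satisfies both congruences on the right (2 ≡ 2 mod 8 and 2 ≡ 2 mod 6) yet 2 ≡ 2 (mod 24), not 19.

(⇒) fails and (⇐) fails.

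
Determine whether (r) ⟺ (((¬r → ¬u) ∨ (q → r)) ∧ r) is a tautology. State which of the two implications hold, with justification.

[⇒] Assume the antecedent. If u is true, the antecedent forces (u = T, q = F, r = T) or (u = T, q = T, r = T), and ((¬r → ¬u) ∨ (q → r)) ∧ r holds there. If u is false, the antecedent forces (u = F, q = F, r = T) or (u = F, q = T, r = T), and ((¬r → ¬u) ∨ (q → r)) ∧ r holds there. Either way ((¬r → ¬u) ∨ (q → r)) ∧ r holds.

[⇐] Assume the antecedent. If u is true, the antecedent forces (u = T, q = F, r = T) or (u = T, q = T, r = T), and r holds there. If u is false, the antecedent forces (u = F, q = F, r = T) or (u = F, q = T, r = T), and r holds there. Either way r holds.

Both implications hold.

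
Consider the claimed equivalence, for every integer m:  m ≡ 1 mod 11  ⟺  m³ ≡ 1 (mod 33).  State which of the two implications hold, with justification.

Not equivalent: only (⇐) holds.

(→) This fails: take m = 12. Then 12 ≡ 1 (mod 11), but 12³ = 1728 ≡ 12 (mod 33), not 1.

(←) Conversely, the residues r modulo 33 with r³ ≡ 1 (mod 33) are exactly {1}, and each is ≡ 1 (mod 11).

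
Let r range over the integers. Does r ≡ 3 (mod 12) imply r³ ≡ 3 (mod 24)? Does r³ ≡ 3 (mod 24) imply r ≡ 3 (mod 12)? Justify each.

Not equivalent: only (⇐) holds.

(→) This fails: take r = 15. Then 15 ≡ 3 (mod 12), but 15³ = 3375 ≡ 15 (mod 24), not 3.

(←) Conversely, the residues r modulo 24 with r³ ≡ 3 (mod 24) are exactly {3}, and each is ≡ 3 (mod 12).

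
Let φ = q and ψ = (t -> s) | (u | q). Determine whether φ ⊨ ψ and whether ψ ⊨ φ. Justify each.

(⇒) Assume the antecedent. If q is true, (t -> s) | (u | q) reduces to true regardless of the other variables. If q is false, the antecedent cannot hold. Either way (t -> s) | (u | q) holds.

(⇐) This fails. Under s = F, t = F, u = F, q = F, the left side is false but the right side is true.

The forward direction holds; the converse fails.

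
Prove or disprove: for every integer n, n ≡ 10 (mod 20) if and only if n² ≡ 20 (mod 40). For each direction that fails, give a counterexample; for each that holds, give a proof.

Both implications hold.

[⇒] Suppose n ≡ 10 (mod 20). Working modulo 40, n ∈ {10, 30}; for each such r, r² ≡ 20 (mod 40).

[⇐] Conversely, the residues r modulo 40 with r² ≡ 20 (mod 40) are exactly {10, 30}, and each is ≡ 10 (mod 20).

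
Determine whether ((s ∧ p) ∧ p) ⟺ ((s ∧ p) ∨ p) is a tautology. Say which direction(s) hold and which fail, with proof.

(⇐) This fails. Under s = F, p = T, the left side is false but the right side is true.

(⇒) Assume the antecedent. If s is true, the antecedent forces (s = T, p = T), and (s ∧ p) ∨ p holds there. If s is false, the antecedent cannot hold. Either way (s ∧ p) ∨ p holds.

The forward direction holds; the converse fails.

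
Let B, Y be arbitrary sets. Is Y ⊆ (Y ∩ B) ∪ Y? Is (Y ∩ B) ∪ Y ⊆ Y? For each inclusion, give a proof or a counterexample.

Both inclusions hold.

(⊇) Let x ∈ (Y ∩ B) ∪ Y. Then either x ∈ Y and x ∉ B; or x ∈ B ∩ Y. In each case x ∈ Y, so (Y ∩ B) ∪ Y ⊆ Y.

(⊆) Let x ∈ Y. Then either x ∈ Y and x ∉ B; or x ∈ B ∩ Y. In each case x ∈ (Y ∩ B) ∪ Y, so Y ⊆ (Y ∩ B) ∪ Y.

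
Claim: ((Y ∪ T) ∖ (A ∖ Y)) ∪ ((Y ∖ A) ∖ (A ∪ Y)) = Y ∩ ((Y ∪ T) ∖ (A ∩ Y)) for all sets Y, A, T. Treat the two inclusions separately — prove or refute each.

(⟹) This inclusion fails. Take Y = {1}, A = {1}, T = ∅; then 1 ∈ ((Y ∪ T) ∖ (A ∖ Y)) ∪ ((Y ∖ A) ∖ (A ∪ Y)) but 1 ∉ Y ∩ ((Y ∪ T) ∖ (A ∩ Y)).

(⟸) Let x ∈ Y ∩ ((Y ∪ T) ∖ (A ∩ Y)). Then either x ∈ Y and x ∉ A, T; or x ∈ Y ∩ T and x ∉ A. In each case x ∈ ((Y ∪ T) ∖ (A ∖ Y)) ∪ ((Y ∖ A) ∖ (A ∪ Y)), so Y ∩ ((Y ∪ T) ∖ (A ∩ Y)) ⊆ ((Y ∪ T) ∖ (A ∖ Y)) ∪ ((Y ∖ A) ∖ (A ∪ Y)).

Only the reverse inclusion holds.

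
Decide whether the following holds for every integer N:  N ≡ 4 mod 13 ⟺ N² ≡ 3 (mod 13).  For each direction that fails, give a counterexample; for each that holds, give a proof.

(⇒) holds; (⇐) fails.

(⇒) Suppose N ≡ 4 mod 13. Write N = 13j + 4. Then (13j + 4)² = 169j² + 104j + 16 = 13(13j² + 8j + 1) + 3, so N² ≡ 3 (mod 13).

(⇐) This fails: take N = 9. Then 9² = 81 ≡ 3 (mod 13), yet 9 ≡ 9 (mod 13), not 4.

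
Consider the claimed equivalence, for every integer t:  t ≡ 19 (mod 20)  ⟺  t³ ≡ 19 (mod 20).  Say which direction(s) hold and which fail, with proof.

Both directions hold; the statement is true.

(⇒) Suppose t ≡ 19 (mod 20). Write t = 20j + 19. Then (20j + 19)³ = 8000j³ + 22800j² + 21660j + 6859 = 20(400j³ + 1140j² + 1083j + 342) + 19, so t³ ≡ 19 (mod 20).

(⇐) Conversely, suppose t³ ≡ 19 (mod 20). The only residue r in {0, …, 19} with r³ ≡ 19 (mod 20) is r = 19, so t ≡ 19 (mod 20).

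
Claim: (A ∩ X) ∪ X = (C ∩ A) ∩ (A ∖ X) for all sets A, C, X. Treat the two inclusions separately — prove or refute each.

Neither inclusion holds.

(⊆) This inclusion fails. Take A = ∅, C = ∅, X = {1}; then 1 ∈ (A ∩ X) ∪ X but 1 ∉ (C ∩ A) ∩ (A ∖ X).

(⊇) This inclusion fails. Take A = {1}, C = {1}, X = ∅; then 1 ∈ (C ∩ A) ∩ (A ∖ X) but 1 ∉ (A ∩ X) ∪ X.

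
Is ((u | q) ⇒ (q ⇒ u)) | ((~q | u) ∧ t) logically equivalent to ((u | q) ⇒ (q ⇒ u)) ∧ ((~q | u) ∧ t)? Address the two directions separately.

(⟹) This fails. Under u = F, q = F, t = F, the left side is true but the right side is false.

(⟸) Assume the antecedent. If u is true, the consequent reduces to true regardless of the other variables. If u is false, the antecedent forces (u = F, q = F, t = T), and the consequent holds there. Either way the consequent holds.

Not equivalent: only (⇐) holds.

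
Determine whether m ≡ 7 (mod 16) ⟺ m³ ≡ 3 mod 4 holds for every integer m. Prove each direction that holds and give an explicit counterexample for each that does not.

Forward direction. Suppose m ≡ 7 (mod 16). Then m³ ≡ 7³ = 343 (mod 16), and since 4 ∣ 16, also m³ ≡ 3 (mod 4).

Converse. This fails: take m = 3. Then 3³ = 27 ≡ 3 (mod 4), yet 3 ≡ 3 (mod 16), not 7.

Not equivalent: only (⇒) holds.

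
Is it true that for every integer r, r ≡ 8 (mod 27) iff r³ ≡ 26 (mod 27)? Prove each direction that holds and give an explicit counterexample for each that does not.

(⟹) Suppose r ≡ 8 (mod 27). Write r = 27j + 8. Then (27j + 8)³ = 19683j³ + 17496j² + 5184j + 512 = 27(729j³ + 648j² + 192j + 18) + 26, so r³ ≡ 26 (mod 27).

(⟸) This fails: take r = 17. Then 17³ = 4913 ≡ 26 (mod 27), yet 17 ≡ 17 (mod 27), not 8.

(⇒) holds; (⇐) fails.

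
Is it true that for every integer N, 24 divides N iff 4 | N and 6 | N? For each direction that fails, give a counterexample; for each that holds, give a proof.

(⟸) This fails: take N = 12. Both 4 ∣ 12 and 6 ∣ 12, yet 12 is not a multiple of 24 (since 12 = 0·24 + 12), so 24 ∤ 12.

(⟹) If 24 ∣ N, write N = 24q. Since 24 = 6·4, N = 4·(6q), so 4 ∣ N; and since 24 = 4·6, N = 6·(4q), so 6 ∣ N.

The forward direction holds; the converse fails.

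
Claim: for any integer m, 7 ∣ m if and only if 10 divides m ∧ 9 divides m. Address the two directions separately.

Both directions fail.

[⇒] This fails: take m = 7. Certainly 7 ∣ 7, but 10 ∤ 7.

[⇐] This fails: take m = 90. Both 10 ∣ 90 and 9 ∣ 90, yet 90 is not a multiple of 7 (since 90 = 12·7 + 6), so 7 ∤ 90.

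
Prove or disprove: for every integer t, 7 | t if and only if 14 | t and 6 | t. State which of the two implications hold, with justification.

Only the reverse direction holds.

(⇒) This fails: take t = 7. Certainly 7 ∣ 7, but 14 ∤ 7.

(⇐) Suppose 14 ∣ t and 6 ∣ t. Any common multiple of 14 and 6 is a multiple of their lcm; here lcm(14, 6) = 14·6/gcd(14, 6) = 84/2 = 42, so 42 ∣ t. Since 7 ∣ 42, it follows that 7 ∣ t.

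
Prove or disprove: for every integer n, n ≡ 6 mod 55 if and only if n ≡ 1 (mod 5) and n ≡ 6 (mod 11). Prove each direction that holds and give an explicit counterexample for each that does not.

[⇒] Suppose n ≡ 6 (mod 55); write n = 55j + 6. Since 5 ∣ 55, reducing mod 5 gives n ≡ 6 ≡ 1 (mod 5); since 11 ∣ 55, reducing mod 11 gives n ≡ 6 (mod 11).

[⇐] Conversely, if n ≡ 1 (mod 5) and n ≡ 6 (mod 11), then by the Chinese remainder theorem n ≡ 6 (mod 55). This is exactly n ≡ 6 (mod 55).

Both directions hold; the statement is true.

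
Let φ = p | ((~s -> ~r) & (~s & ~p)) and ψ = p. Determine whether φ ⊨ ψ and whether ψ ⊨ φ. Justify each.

Only the converse holds.

(←) Assume the antecedent. If s is true, the antecedent forces (s = T, p = T, r = F) or (s = T, p = T, r = T), and p | ((~s -> ~r) & (~s & ~p)) holds there. If s is false, the antecedent forces (s = F, p = T, r = F) or (s = F, p = T, r = T), and p | ((~s -> ~r) & (~s & ~p)) holds there. Either way p | ((~s -> ~r) & (~s & ~p)) holds.

(→) This fails. Under s = F, p = F, r = F, the left side is true but the right side is false.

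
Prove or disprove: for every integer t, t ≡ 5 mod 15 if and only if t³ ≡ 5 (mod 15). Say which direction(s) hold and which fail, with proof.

(⇐) Suppose t³ ≡ 5 (mod 15). The only residue r in {0, …, 14} with r³ ≡ 5 (mod 15) is r = 5, so t ≡ 5 (mod 15).

(⇒) Suppose t ≡ 5 mod 15. Write t = 15j + 5. Then (15j + 5)³ = 3375j³ + 3375j² + 1125j + 125 = 15(225j³ + 225j² + 75j + 8) + 5, so t³ ≡ 5 (mod 15).

Equivalent; both directions hold.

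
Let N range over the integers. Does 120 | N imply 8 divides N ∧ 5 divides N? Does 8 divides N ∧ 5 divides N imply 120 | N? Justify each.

(←) This fails: take N = 40. Both 8 ∣ 40 and 5 ∣ 40, yet 40 is not a multiple of 120 (since 40 = 0·120 + 40), so 120 ∤ 40.

(→) If 120 ∣ N, write N = 120q. Since 120 = 15·8, N = 8·(15q), so 8 ∣ N; and since 120 = 24·5, N = 5·(24q), so 5 ∣ N.

Only the forward implication holds.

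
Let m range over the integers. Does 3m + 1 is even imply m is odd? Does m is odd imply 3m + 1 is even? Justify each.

Both implications hold.

(⟹) Suppose 3m + 1 is even. Since 3 is odd, 3m and m have the same parity, so 3m + 1 ≡ m + 1 (mod 2). As 1 is odd, 3m + 1 is even exactly when m is odd. Thus m is odd.

(⟸) Conversely, suppose m is odd; write m = 2j + 1. Then 3m + 1 = 3·(2j + 1) + 1 = 2·3j + 4, which is even.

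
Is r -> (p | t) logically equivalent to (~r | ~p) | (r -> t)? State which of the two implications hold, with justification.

Neither direction holds.

(→) This fails. Under p = T, t = F, r = T, the left side is true but the right side is false.

(←) This fails. Under p = F, t = F, r = T, the left side is false but the right side is true.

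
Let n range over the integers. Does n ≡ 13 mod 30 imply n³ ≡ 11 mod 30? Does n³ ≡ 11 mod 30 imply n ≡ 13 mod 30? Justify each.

[⇒] This fails: take n = 13. Then 13 ≡ 13 (mod 30), but 13³ = 2197 ≡ 7 (mod 30), not 11.

[⇐] This fails: take n = 11. Then 11³ = 1331 ≡ 11 (mod 30), yet 11 ≡ 11 (mod 30), not 13.

Neither direction holds.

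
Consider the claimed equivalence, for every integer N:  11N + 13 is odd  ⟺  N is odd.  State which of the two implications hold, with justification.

(⇒) fails and (⇐) fails.

(→) This fails: N = 2 gives 11N + 13 = 35, which is odd, but 2 is even, not odd.

(←) This also fails: N = 1 is odd, but 11N + 13 = 24 is even, not odd.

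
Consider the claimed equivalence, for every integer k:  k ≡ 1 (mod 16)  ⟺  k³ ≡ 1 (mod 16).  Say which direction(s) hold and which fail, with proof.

(→) Suppose k ≡ 1 (mod 16). Write k = 16j + 1. Then (16j + 1)³ = 4096j³ + 768j² + 48j + 1 = 16(256j³ + 48j² + 3j) + 1, so k³ ≡ 1 (mod 16).

(←) Conversely, suppose k³ ≡ 1 (mod 16). The only residue r in {0, …, 15} with r³ ≡ 1 (mod 16) is r = 1, so k ≡ 1 (mod 16).

Both implications hold.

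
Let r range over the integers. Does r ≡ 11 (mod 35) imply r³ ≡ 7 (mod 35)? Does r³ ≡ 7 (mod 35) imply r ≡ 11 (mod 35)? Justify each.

[⇒] This fails: take r = 11. Then 11 ≡ 11 (mod 35), but 11³ = 1331 ≡ 1 (mod 35), not 7.

[⇐] This fails: take r = 28. Then 28³ = 21952 ≡ 7 (mod 35), yet 28 ≡ 28 (mod 35), not 11.

Neither implication holds.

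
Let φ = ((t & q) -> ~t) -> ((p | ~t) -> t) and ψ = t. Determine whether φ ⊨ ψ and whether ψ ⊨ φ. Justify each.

(←) Assume the antecedent. If q is true, the antecedent forces (q = T, t = T, p = F) or (q = T, t = T, p = T), and the consequent holds there. If q is false, the antecedent forces (q = F, t = T, p = F) or (q = F, t = T, p = T), and the consequent holds there. Either way the consequent holds.

(→) Assume the antecedent. If q is true, the antecedent forces (q = T, t = T, p = F) or (q = T, t = T, p = T), and t holds there. If q is false, the antecedent forces (q = F, t = T, p = F) or (q = F, t = T, p = T), and t holds there. Either way t holds.

The biconditional holds.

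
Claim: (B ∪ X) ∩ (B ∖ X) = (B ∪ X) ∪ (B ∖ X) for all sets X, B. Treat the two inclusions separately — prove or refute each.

(⟹) Let x ∈ (B ∪ X) ∩ (B ∖ X). Then x ∈ B and x ∉ X, from which x ∈ (B ∪ X) ∪ (B ∖ X).

(⟸) This inclusion fails. Take X = {1}, B = ∅; then 1 ∈ (B ∪ X) ∪ (B ∖ X) but 1 ∉ (B ∪ X) ∩ (B ∖ X).

The sets are not equal: only the forward inclusion holds.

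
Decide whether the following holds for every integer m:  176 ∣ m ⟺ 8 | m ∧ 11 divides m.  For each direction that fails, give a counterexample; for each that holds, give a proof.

The forward direction holds; the converse fails.

(→) If 176 ∣ m, write m = 176q. Since 176 = 22·8, m = 8·(22q), so 8 ∣ m; and since 176 = 16·11, m = 11·(16q), so 11 ∣ m.

(←) This fails: take m = 88. Both 8 ∣ 88 and 11 ∣ 88, yet 88 is not a multiple of 176 (since 88 = 0·176 + 88), so 176 ∤ 88.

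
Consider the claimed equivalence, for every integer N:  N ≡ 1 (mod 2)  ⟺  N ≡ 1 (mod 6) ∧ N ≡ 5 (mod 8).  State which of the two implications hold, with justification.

(⟸) If N ≡ 1 (mod 6) and N ≡ 5 (mod 8), then by the Chinese remainder theorem N ≡ 13 (mod 24). Since 13 ≡ 1 (mod 2) and 2 ∣ 24, we get N ≡ 1 (mod 2).

(⟹) This fails: N = 1 gives 1 ≡ 1 (mod 2) but 1 ≡ 1 (mod 8), so the conjunction on the right does not hold.

Not equivalent: only (⇐) holds.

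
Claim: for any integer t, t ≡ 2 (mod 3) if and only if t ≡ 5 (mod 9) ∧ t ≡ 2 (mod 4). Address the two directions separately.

(⇒) fails; (⇐) holds.

(⇐) If t ≡ 5 (mod 9) and t ≡ 2 (mod 4), then by the Chinese remainder theorem t ≡ 14 (mod 36). Since 14 ≡ 2 (mod 3) and 3 ∣ 36, we get t ≡ 2 (mod 3).

(⇒) This fails: t = 32 gives 32 ≡ 2 (mod 3) but 32 ≡ 0 (mod 4), so the conjunction on the right does not hold.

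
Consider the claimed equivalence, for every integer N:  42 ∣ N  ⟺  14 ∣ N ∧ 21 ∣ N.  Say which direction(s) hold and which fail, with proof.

Forward direction. If 42 ∣ N, write N = 42q. Since 42 = 3·14, N = 14·(3q), so 14 ∣ N; and since 42 = 2·21, N = 21·(2q), so 21 ∣ N.

Converse. Suppose 14 ∣ N and 21 ∣ N. Any common multiple of 14 and 21 is a multiple of their lcm; here lcm(14, 21) = 14·21/gcd(14, 21) = 294/7 = 42, so 42 ∣ N.

Both directions hold.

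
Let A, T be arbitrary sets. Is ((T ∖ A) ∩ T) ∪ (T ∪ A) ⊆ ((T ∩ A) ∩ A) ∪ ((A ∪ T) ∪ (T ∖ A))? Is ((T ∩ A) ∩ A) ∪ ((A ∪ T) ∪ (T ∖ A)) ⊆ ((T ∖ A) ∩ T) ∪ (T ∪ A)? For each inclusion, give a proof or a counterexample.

(⟸) Let x ∈ ((T ∩ A) ∩ A) ∪ ((A ∪ T) ∪ (T ∖ A)). Then either x ∈ A and x ∉ T; or x ∈ T and x ∉ A; or x ∈ A ∩ T. In each case x ∈ ((T ∖ A) ∩ T) ∪ (T ∪ A), so ((T ∩ A) ∩ A) ∪ ((A ∪ T) ∪ (T ∖ A)) ⊆ ((T ∖ A) ∩ T) ∪ (T ∪ A).

(⟹) Let x ∈ ((T ∖ A) ∩ T) ∪ (T ∪ A). Then either x ∈ A and x ∉ T; or x ∈ T and x ∉ A; or x ∈ A ∩ T. In each case x ∈ ((T ∩ A) ∩ A) ∪ ((A ∪ T) ∪ (T ∖ A)), so ((T ∖ A) ∩ T) ∪ (T ∪ A) ⊆ ((T ∩ A) ∩ A) ∪ ((A ∪ T) ∪ (T ∖ A)).

The two sets are equal.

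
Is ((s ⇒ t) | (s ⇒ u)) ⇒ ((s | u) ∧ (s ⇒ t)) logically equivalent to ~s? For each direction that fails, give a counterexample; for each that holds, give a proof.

Forward direction. This fails. Under u = F, t = F, s = T, the left side is true but the right side is false.

Converse. This fails. Under u = F, t = F, s = F, the left side is false but the right side is true.

Neither direction holds.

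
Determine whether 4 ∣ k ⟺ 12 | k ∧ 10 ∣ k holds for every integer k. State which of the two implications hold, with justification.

Not equivalent: only (⇐) holds.

(⟹) This fails: take k = 4. Certainly 4 ∣ 4, but 12 ∤ 4.

(⟸) Suppose 12 ∣ k and 10 ∣ k. Any common multiple of 12 and 10 is a multiple of their lcm; here lcm(12, 10) = 12·10/gcd(12, 10) = 120/2 = 60, so 60 ∣ k. Since 4 ∣ 60, it follows that 4 ∣ k.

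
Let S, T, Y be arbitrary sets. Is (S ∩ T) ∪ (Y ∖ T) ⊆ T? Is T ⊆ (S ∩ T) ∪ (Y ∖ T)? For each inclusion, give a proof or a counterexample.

(⟹) This inclusion fails. Take S = ∅, T = ∅, Y = {1}; then 1 ∈ (S ∩ T) ∪ (Y ∖ T) but 1 ∉ T.

(⟸) This inclusion fails. Take S = ∅, T = {1}, Y = ∅; then 1 ∈ T but 1 ∉ (S ∩ T) ∪ (Y ∖ T).

Neither inclusion holds.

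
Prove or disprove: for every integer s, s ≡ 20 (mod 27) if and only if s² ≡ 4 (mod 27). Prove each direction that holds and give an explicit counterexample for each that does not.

Neither direction holds.

(⇒) This fails: take s = 20. Then 20 ≡ 20 (mod 27), but 20² = 400 ≡ 22 (mod 27), not 4.

(⇐) This fails: take s = 2. Then 2² = 4 ≡ 4 (mod 27), yet 2 ≡ 2 (mod 27), not 20.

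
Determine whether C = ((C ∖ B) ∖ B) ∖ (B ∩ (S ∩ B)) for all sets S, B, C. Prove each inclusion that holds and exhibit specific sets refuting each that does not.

Forward inclusion. This inclusion fails. Take S = ∅, B = {1}, C = {1}; then 1 ∈ C but 1 ∉ ((C ∖ B) ∖ B) ∖ (B ∩ (S ∩ B)).

Reverse inclusion. Let x ∈ ((C ∖ B) ∖ B) ∖ (B ∩ (S ∩ B)). Then either x ∈ C and x ∉ S, B; or x ∈ S ∩ C and x ∉ B. In each case x ∈ C, so ((C ∖ B) ∖ B) ∖ (B ∩ (S ∩ B)) ⊆ C.

(⊆) fails; (⊇) holds.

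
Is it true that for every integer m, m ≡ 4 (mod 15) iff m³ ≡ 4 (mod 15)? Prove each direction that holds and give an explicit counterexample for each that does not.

Both implications hold.

(⟸) Suppose m³ ≡ 4 (mod 15). The only residue r in {0, …, 14} with r³ ≡ 4 (mod 15) is r = 4, so m ≡ 4 (mod 15).

(⟹) Suppose m ≡ 4 (mod 15). Write m = 15j + 4. Then (15j + 4)³ = 3375j³ + 2700j² + 720j + 64 = 15(225j³ + 180j² + 48j + 4) + 4, so m³ ≡ 4 (mod 15).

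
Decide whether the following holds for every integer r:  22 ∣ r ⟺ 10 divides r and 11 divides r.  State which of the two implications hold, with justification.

Forward direction. This fails: take r = 22. Certainly 22 ∣ 22, but 10 ∤ 22.

Converse. Suppose 10 ∣ r and 11 ∣ r. Any common multiple of 10 and 11 is a multiple of their lcm; here gcd(10, 11) = 1, so lcm(10, 11) = 10·11 = 110, so 110 ∣ r. Since 22 ∣ 110, it follows that 22 ∣ r.

(⇒) fails; (⇐) holds.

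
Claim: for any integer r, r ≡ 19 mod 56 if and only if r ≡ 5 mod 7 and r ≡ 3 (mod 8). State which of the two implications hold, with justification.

Both directions hold.

Forward direction. Suppose r ≡ 19 (mod 56); write r = 56j + 19. Since 7 ∣ 56, reducing mod 7 gives r ≡ 19 ≡ 5 (mod 7); since 8 ∣ 56, reducing mod 8 gives r ≡ 19 ≡ 3 (mod 8).

Converse. If r ≡ 5 (mod 7) and r ≡ 3 (mod 8), then by the Chinese remainder theorem r ≡ 19 (mod 56). This is exactly r ≡ 19 (mod 56).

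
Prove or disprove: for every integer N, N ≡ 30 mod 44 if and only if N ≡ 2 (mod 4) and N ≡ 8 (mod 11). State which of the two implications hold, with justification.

Both implications hold.

(⇒) Suppose N ≡ 30 (mod 44); write N = 44j + 30. Since 4 ∣ 44, reducing mod 4 gives N ≡ 30 ≡ 2 (mod 4); since 11 ∣ 44, reducing mod 11 gives N ≡ 30 ≡ 8 (mod 11).

(⇐) Conversely, if N ≡ 2 (mod 4) and N ≡ 8 (mod 11), then by the Chinese remainder theorem N ≡ 30 (mod 44). This is exactly N ≡ 30 (mod 44).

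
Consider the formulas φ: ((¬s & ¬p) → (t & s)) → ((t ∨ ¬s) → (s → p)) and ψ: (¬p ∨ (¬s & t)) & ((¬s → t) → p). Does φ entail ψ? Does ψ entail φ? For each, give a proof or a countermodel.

[⇒] This fails. Under t = T, s = F, p = F, the left side is true but the right side is false.

[⇐] Assume the antecedent. If t is true, the antecedent forces (t = T, s = F, p = T), and the consequent holds there. If t is false, the consequent reduces to true regardless of the other variables. Either way the consequent holds.

The forward direction fails; the converse holds.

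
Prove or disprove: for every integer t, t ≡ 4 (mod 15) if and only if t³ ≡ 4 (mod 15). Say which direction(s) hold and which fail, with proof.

(←) Suppose t³ ≡ 4 (mod 15). The only residue r in {0, …, 14} with r³ ≡ 4 (mod 15) is r = 4, so t ≡ 4 (mod 15).

(→) Suppose t ≡ 4 (mod 15). Write t = 15j + 4. Then (15j + 4)³ = 3375j³ + 2700j² + 720j + 64 = 15(225j³ + 180j² + 48j + 4) + 4, so t³ ≡ 4 (mod 15).

Both implications hold.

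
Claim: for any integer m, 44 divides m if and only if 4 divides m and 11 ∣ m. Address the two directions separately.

(⟹) If 44 ∣ m, write m = 44q. Since 44 = 11·4, m = 4·(11q), so 4 ∣ m; and since 44 = 4·11, m = 11·(4q), so 11 ∣ m.

(⟸) Suppose 4 ∣ m and 11 ∣ m. Any common multiple of 4 and 11 is a multiple of their lcm; here gcd(4, 11) = 1, so lcm(4, 11) = 4·11 = 44, so 44 ∣ m.

Both directions hold.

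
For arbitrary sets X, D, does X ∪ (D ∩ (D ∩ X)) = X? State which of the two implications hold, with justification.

(⟹) Let x ∈ X ∪ (D ∩ (D ∩ X)). Then either x ∈ X and x ∉ D; or x ∈ X ∩ D. In each case x ∈ X, so X ∪ (D ∩ (D ∩ X)) ⊆ X.

(⟸) Let x ∈ X. Then either x ∈ X and x ∉ D; or x ∈ X ∩ D. In each case x ∈ X ∪ (D ∩ (D ∩ X)), so X ⊆ X ∪ (D ∩ (D ∩ X)).

Both inclusions hold; the sets are equal.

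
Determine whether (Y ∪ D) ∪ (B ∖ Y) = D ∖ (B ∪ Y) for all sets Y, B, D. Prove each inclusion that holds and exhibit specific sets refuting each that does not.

The sets are not equal: only the reverse inclusion holds.

(⊆) This inclusion fails. Take Y = {1}, B = ∅, D = ∅; then 1 ∈ (Y ∪ D) ∪ (B ∖ Y) but 1 ∉ D ∖ (B ∪ Y).

(⊇) Let x ∈ D ∖ (B ∪ Y). Then x ∈ D and x ∉ Y, B, from which x ∈ (Y ∪ D) ∪ (B ∖ Y).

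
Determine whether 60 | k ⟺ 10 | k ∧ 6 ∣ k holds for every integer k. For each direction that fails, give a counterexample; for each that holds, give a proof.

(⟸) This fails: take k = 30. Both 10 ∣ 30 and 6 ∣ 30, yet 30 is not a multiple of 60 (since 30 = 0·60 + 30), so 60 ∤ 30.

(⟹) If 60 ∣ k, write k = 60q. Since 60 = 6·10, k = 10·(6q), so 10 ∣ k; and since 60 = 10·6, k = 6·(10q), so 6 ∣ k.

(⇒) holds; (⇐) fails.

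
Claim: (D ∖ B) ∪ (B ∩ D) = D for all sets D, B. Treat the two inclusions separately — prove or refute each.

(⊆) Let x ∈ (D ∖ B) ∪ (B ∩ D). Then either x ∈ D and x ∉ B; or x ∈ D ∩ B. In each case x ∈ D, so (D ∖ B) ∪ (B ∩ D) ⊆ D.

(⊇) Let x ∈ D. Then either x ∈ D and x ∉ B; or x ∈ D ∩ B. In each case x ∈ (D ∖ B) ∪ (B ∩ D), so D ⊆ (D ∖ B) ∪ (B ∩ D).

Both inclusions hold; the sets are equal.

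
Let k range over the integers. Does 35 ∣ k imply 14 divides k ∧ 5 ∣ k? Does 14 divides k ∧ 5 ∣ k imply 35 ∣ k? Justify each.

The forward direction fails; the converse holds.

Forward direction. This fails: take k = 35. Certainly 35 ∣ 35, but 14 ∤ 35.

Converse. Suppose 14 ∣ k and 5 ∣ k. Any common multiple of 14 and 5 is a multiple of their lcm; here gcd(14, 5) = 1, so lcm(14, 5) = 14·5 = 70, so 70 ∣ k. Since 35 ∣ 70, it follows that 35 ∣ k.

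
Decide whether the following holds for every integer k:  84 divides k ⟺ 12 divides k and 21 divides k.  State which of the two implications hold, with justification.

Both directions hold; the statement is true.

[⇒] If 84 ∣ k, write k = 84q. Since 84 = 7·12, k = 12·(7q), so 12 ∣ k; and since 84 = 4·21, k = 21·(4q), so 21 ∣ k.

[⇐] Suppose 12 ∣ k and 21 ∣ k. Any common multiple of 12 and 21 is a multiple of their lcm; here lcm(12, 21) = 12·21/gcd(12, 21) = 252/3 = 84, so 84 ∣ k.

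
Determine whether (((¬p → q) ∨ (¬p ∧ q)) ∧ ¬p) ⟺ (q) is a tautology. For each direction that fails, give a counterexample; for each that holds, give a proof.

[⇒] Assume the antecedent. If q is true, q reduces to true regardless of the other variables. If q is false, the antecedent cannot hold. Either way q holds.

[⇐] This fails. Under q = T, p = T, the left side is false but the right side is true.

Not equivalent: only (⇒) holds.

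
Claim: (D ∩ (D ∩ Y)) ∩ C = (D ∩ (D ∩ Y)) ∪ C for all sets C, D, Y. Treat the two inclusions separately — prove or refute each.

(⊆) holds; (⊇) fails.

Forward inclusion. Let x ∈ (D ∩ (D ∩ Y)) ∩ C. Then x ∈ C ∩ D ∩ Y, from which x ∈ (D ∩ (D ∩ Y)) ∪ C.

Reverse inclusion. This inclusion fails. Take C = {1}, D = ∅, Y = ∅; then 1 ∈ (D ∩ (D ∩ Y)) ∪ C but 1 ∉ (D ∩ (D ∩ Y)) ∩ C.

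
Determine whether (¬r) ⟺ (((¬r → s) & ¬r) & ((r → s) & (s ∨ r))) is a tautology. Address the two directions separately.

[⇐] Assume the antecedent. If s is true, the antecedent forces (s = T, r = F), and ¬r holds there. If s is false, the antecedent cannot hold. Either way ¬r holds.

[⇒] This fails. Under s = F, r = F, the left side is true but the right side is false.

The forward direction fails; the converse holds.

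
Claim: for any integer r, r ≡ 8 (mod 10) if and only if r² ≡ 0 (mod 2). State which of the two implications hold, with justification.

Forward direction. Suppose r ≡ 8 (mod 10). Then r² ≡ 8² = 64 (mod 10), and since 2 ∣ 10, also r² ≡ 0 (mod 2).

Converse. This fails: take r = 0. Then 0² = 0 ≡ 0 (mod 2), yet 0 ≡ 0 (mod 10), not 8.

Only the forward direction holds.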